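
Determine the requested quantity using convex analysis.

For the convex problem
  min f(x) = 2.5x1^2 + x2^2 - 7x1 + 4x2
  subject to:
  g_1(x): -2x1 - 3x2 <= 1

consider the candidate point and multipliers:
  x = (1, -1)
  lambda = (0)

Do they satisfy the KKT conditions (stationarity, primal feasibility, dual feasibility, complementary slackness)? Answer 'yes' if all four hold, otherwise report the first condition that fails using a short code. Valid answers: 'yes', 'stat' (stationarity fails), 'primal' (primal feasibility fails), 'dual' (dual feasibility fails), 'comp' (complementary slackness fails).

Gradient of f: grad f(x) = Q x + c = (-2, 2)
Constraint values g_i(x) = a_i^T x - b_i:
  g_1((1, -1)) = 0
Stationarity residual: grad f(x) + sum_i lambda_i a_i = (-2, 2)
  -> stationarity FAILS
Primal feasibility (all g_i <= 0): OK
Dual feasibility (all lambda_i >= 0): OK
Complementary slackness (lambda_i * g_i(x) = 0 for all i): OK

Verdict: the first failing condition is stationarity -> stat.

stat


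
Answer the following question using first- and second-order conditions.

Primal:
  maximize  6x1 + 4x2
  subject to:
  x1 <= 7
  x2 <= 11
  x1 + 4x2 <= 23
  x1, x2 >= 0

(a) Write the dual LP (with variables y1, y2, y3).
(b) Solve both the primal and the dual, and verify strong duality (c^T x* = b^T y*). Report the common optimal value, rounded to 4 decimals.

The standard primal-dual pair for 'max c^T x s.t. A x <= b, x >= 0' is:
  Dual:  min b^T y  s.t.  A^T y >= c,  y >= 0.

So the dual LP is:
  minimize  7y1 + 11y2 + 23y3
  subject to:
    y1 + y3 >= 6
    y2 + 4y3 >= 4
    y1, y2, y3 >= 0

Solving the primal: x* = (7, 4).
  primal value c^T x* = 58.
Solving the dual: y* = (5, 0, 1).
  dual value b^T y* = 58.
Strong duality: c^T x* = b^T y*. Confirmed.

58


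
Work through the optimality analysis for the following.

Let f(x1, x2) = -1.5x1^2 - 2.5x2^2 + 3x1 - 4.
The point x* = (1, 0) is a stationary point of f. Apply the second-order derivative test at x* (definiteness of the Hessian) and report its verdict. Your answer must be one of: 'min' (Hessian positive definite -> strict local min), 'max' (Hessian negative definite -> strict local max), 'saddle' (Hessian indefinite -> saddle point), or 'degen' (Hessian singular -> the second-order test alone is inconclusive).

Compute the Hessian H = grad^2 f:
  H = [[-3, 0], [0, -5]]
Verify stationarity: grad f(x*) = H x* + g = (0, 0).
Eigenvalues of H: -5, -3.
Both eigenvalues < 0, so H is negative definite -> x* is a strict local max.

max


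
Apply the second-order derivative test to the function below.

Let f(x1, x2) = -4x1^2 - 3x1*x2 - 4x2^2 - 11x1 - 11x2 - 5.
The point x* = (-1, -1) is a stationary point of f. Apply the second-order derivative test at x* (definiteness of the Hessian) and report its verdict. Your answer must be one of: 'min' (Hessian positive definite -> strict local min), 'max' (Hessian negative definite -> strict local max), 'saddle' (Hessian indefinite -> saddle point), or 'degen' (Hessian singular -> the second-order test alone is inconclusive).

Compute the Hessian H = grad^2 f:
  H = [[-8, -3], [-3, -8]]
Verify stationarity: grad f(x*) = H x* + g = (0, 0).
Eigenvalues of H: -11, -5.
Both eigenvalues < 0, so H is negative definite -> x* is a strict local max.

max


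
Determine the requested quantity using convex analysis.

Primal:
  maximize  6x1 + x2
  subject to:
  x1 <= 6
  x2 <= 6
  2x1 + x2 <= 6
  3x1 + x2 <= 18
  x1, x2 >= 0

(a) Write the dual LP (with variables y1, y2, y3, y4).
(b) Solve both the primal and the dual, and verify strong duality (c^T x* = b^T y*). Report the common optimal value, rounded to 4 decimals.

The standard primal-dual pair for 'max c^T x s.t. A x <= b, x >= 0' is:
  Dual:  min b^T y  s.t.  A^T y >= c,  y >= 0.

So the dual LP is:
  minimize  6y1 + 6y2 + 6y3 + 18y4
  subject to:
    y1 + 2y3 + 3y4 >= 6
    y2 + y3 + y4 >= 1
    y1, y2, y3, y4 >= 0

Solving the primal: x* = (3, 0).
  primal value c^T x* = 18.
Solving the dual: y* = (0, 0, 3, 0).
  dual value b^T y* = 18.
Strong duality: c^T x* = b^T y*. Confirmed.

18


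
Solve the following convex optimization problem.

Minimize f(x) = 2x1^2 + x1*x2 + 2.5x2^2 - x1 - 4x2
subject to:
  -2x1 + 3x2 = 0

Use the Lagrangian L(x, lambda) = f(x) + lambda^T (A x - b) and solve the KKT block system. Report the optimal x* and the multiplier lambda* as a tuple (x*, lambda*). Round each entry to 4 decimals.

Form the Lagrangian:
  L(x, lambda) = (1/2) x^T Q x + c^T x + lambda^T (A x - b)
Stationarity (grad_x L = 0): Q x + c + A^T lambda = 0.
Primal feasibility: A x = b.

This gives the KKT block system:
  [ Q   A^T ] [ x     ]   [-c ]
  [ A    0  ] [ lambda ] = [ b ]

Solving the linear system:
  x*      = (0.4853, 0.3235)
  lambda* = (0.6324)
  f(x*)   = -0.8897

x* = (0.4853, 0.3235), lambda* = (0.6324)


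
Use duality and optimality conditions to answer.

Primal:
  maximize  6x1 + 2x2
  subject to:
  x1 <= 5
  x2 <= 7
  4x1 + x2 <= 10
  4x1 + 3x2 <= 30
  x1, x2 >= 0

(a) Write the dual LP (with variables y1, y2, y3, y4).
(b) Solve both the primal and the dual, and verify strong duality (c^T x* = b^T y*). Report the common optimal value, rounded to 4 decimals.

The standard primal-dual pair for 'max c^T x s.t. A x <= b, x >= 0' is:
  Dual:  min b^T y  s.t.  A^T y >= c,  y >= 0.

So the dual LP is:
  minimize  5y1 + 7y2 + 10y3 + 30y4
  subject to:
    y1 + 4y3 + 4y4 >= 6
    y2 + y3 + 3y4 >= 2
    y1, y2, y3, y4 >= 0

Solving the primal: x* = (0.75, 7).
  primal value c^T x* = 18.5.
Solving the dual: y* = (0, 0.5, 1.5, 0).
  dual value b^T y* = 18.5.
Strong duality: c^T x* = b^T y*. Confirmed.

18.5


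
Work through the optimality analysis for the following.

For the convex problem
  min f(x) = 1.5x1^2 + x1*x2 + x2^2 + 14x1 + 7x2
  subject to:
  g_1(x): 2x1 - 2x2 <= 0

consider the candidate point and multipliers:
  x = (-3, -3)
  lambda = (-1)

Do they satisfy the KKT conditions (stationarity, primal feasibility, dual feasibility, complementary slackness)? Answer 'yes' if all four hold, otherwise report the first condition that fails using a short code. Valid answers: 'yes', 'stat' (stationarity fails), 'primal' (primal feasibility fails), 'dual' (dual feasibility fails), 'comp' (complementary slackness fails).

Gradient of f: grad f(x) = Q x + c = (2, -2)
Constraint values g_i(x) = a_i^T x - b_i:
  g_1((-3, -3)) = 0
Stationarity residual: grad f(x) + sum_i lambda_i a_i = (0, 0)
  -> stationarity OK
Primal feasibility (all g_i <= 0): OK
Dual feasibility (all lambda_i >= 0): FAILS
Complementary slackness (lambda_i * g_i(x) = 0 for all i): OK

Verdict: the first failing condition is dual_feasibility -> dual.

dual


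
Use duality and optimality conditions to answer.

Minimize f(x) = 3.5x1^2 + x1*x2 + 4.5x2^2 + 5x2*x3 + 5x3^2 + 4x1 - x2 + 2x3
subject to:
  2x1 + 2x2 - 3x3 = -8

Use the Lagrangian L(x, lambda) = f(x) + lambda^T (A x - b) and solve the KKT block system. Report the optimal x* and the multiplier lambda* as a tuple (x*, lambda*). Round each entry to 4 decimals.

Form the Lagrangian:
  L(x, lambda) = (1/2) x^T Q x + c^T x + lambda^T (A x - b)
Stationarity (grad_x L = 0): Q x + c + A^T lambda = 0.
Primal feasibility: A x = b.

This gives the KKT block system:
  [ Q   A^T ] [ x     ]   [-c ]
  [ A    0  ] [ lambda ] = [ b ]

Solving the linear system:
  x*      = (-1.2329, -1.0254, 1.1611)
  lambda* = (2.828)
  f(x*)   = 10.52

x* = (-1.2329, -1.0254, 1.1611), lambda* = (2.828)


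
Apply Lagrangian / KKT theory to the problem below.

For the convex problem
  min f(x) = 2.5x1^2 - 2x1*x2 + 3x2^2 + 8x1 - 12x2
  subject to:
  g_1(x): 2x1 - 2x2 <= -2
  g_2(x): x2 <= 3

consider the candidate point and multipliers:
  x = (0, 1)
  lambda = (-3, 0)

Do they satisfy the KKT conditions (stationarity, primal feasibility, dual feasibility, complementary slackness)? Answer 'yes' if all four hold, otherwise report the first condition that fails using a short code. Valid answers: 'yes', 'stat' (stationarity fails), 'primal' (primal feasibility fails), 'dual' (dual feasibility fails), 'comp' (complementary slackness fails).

Gradient of f: grad f(x) = Q x + c = (6, -6)
Constraint values g_i(x) = a_i^T x - b_i:
  g_1((0, 1)) = 0
  g_2((0, 1)) = -2
Stationarity residual: grad f(x) + sum_i lambda_i a_i = (0, 0)
  -> stationarity OK
Primal feasibility (all g_i <= 0): OK
Dual feasibility (all lambda_i >= 0): FAILS
Complementary slackness (lambda_i * g_i(x) = 0 for all i): OK

Verdict: the first failing condition is dual_feasibility -> dual.

dual


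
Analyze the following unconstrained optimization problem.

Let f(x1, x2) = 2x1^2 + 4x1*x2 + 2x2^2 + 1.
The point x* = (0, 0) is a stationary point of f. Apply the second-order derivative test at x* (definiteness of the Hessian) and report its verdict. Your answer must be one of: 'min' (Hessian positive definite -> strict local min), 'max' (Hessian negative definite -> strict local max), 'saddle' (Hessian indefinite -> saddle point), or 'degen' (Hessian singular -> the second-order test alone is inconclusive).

Compute the Hessian H = grad^2 f:
  H = [[4, 4], [4, 4]]
Verify stationarity: grad f(x*) = H x* + g = (0, 0).
Eigenvalues of H: 0, 8.
H has a zero eigenvalue (singular; positive semidefinite but not definite), so H is neither positive definite, negative definite, nor indefinite. The second-order test alone is inconclusive -> degen.
(Indeed, f is constant along the null direction of H through x*, so x* is not a strict local extremum.)

degen


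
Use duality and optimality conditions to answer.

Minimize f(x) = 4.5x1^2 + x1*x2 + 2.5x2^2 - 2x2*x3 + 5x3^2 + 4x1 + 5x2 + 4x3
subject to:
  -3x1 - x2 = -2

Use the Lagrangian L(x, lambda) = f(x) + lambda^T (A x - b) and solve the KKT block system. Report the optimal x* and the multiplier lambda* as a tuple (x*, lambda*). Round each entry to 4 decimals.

Form the Lagrangian:
  L(x, lambda) = (1/2) x^T Q x + c^T x + lambda^T (A x - b)
Stationarity (grad_x L = 0): Q x + c + A^T lambda = 0.
Primal feasibility: A x = b.

This gives the KKT block system:
  [ Q   A^T ] [ x     ]   [-c ]
  [ A    0  ] [ lambda ] = [ b ]

Solving the linear system:
  x*      = (0.8784, -0.6351, -0.527)
  lambda* = (3.7568)
  f(x*)   = 2.8716

x* = (0.8784, -0.6351, -0.527), lambda* = (3.7568)


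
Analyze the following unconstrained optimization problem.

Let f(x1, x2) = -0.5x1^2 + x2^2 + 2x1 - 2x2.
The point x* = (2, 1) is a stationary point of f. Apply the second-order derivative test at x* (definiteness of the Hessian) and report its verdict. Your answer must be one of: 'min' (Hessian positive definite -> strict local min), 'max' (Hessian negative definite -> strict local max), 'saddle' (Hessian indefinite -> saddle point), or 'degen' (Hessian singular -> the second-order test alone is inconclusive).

Compute the Hessian H = grad^2 f:
  H = [[-1, 0], [0, 2]]
Verify stationarity: grad f(x*) = H x* + g = (0, 0).
Eigenvalues of H: -1, 2.
Eigenvalues have mixed signs, so H is indefinite -> x* is a saddle point.

saddle


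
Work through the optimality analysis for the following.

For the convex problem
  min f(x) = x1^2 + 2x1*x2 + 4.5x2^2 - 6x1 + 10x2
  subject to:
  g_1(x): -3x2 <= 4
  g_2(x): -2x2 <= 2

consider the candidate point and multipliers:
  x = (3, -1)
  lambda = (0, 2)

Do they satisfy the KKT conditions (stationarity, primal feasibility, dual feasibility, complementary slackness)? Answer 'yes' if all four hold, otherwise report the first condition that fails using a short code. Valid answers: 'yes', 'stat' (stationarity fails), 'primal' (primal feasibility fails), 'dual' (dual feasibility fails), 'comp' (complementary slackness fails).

Gradient of f: grad f(x) = Q x + c = (-2, 7)
Constraint values g_i(x) = a_i^T x - b_i:
  g_1((3, -1)) = -1
  g_2((3, -1)) = 0
Stationarity residual: grad f(x) + sum_i lambda_i a_i = (-2, 3)
  -> stationarity FAILS
Primal feasibility (all g_i <= 0): OK
Dual feasibility (all lambda_i >= 0): OK
Complementary slackness (lambda_i * g_i(x) = 0 for all i): OK

Verdict: the first failing condition is stationarity -> stat.

stat


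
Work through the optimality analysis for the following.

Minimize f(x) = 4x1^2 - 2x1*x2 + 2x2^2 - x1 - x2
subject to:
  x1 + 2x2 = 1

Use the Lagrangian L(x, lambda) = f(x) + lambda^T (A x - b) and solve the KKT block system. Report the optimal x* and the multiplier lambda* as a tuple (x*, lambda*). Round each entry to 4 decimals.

Form the Lagrangian:
  L(x, lambda) = (1/2) x^T Q x + c^T x + lambda^T (A x - b)
Stationarity (grad_x L = 0): Q x + c + A^T lambda = 0.
Primal feasibility: A x = b.

This gives the KKT block system:
  [ Q   A^T ] [ x     ]   [-c ]
  [ A    0  ] [ lambda ] = [ b ]

Solving the linear system:
  x*      = (0.2273, 0.3864)
  lambda* = (-0.0455)
  f(x*)   = -0.2841

x* = (0.2273, 0.3864), lambda* = (-0.0455)


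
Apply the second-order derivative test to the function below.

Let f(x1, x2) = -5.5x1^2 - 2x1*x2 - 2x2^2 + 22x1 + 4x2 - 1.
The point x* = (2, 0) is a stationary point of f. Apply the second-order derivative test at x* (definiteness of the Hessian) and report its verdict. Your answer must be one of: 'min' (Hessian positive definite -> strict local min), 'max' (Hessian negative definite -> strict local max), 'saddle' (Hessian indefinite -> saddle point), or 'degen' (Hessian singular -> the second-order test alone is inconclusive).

Compute the Hessian H = grad^2 f:
  H = [[-11, -2], [-2, -4]]
Verify stationarity: grad f(x*) = H x* + g = (0, 0).
Eigenvalues of H: -11.5311, -3.4689.
Both eigenvalues < 0, so H is negative definite -> x* is a strict local max.

max


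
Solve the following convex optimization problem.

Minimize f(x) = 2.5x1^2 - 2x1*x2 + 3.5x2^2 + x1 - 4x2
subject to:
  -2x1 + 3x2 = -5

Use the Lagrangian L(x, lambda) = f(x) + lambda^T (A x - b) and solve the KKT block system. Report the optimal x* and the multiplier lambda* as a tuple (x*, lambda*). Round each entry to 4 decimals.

Form the Lagrangian:
  L(x, lambda) = (1/2) x^T Q x + c^T x + lambda^T (A x - b)
Stationarity (grad_x L = 0): Q x + c + A^T lambda = 0.
Primal feasibility: A x = b.

This gives the KKT block system:
  [ Q   A^T ] [ x     ]   [-c ]
  [ A    0  ] [ lambda ] = [ b ]

Solving the linear system:
  x*      = (1.1224, -0.9184)
  lambda* = (4.2245)
  f(x*)   = 12.9592

x* = (1.1224, -0.9184), lambda* = (4.2245)


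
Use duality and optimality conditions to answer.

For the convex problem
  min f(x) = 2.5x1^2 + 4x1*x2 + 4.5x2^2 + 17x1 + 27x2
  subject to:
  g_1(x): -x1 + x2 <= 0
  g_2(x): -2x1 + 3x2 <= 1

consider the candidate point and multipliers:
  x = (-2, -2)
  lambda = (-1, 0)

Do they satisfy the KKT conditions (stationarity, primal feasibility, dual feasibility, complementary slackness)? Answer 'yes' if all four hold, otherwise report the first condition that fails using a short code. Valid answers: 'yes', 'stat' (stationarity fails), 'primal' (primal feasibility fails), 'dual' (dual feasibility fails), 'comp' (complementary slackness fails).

Gradient of f: grad f(x) = Q x + c = (-1, 1)
Constraint values g_i(x) = a_i^T x - b_i:
  g_1((-2, -2)) = 0
  g_2((-2, -2)) = -3
Stationarity residual: grad f(x) + sum_i lambda_i a_i = (0, 0)
  -> stationarity OK
Primal feasibility (all g_i <= 0): OK
Dual feasibility (all lambda_i >= 0): FAILS
Complementary slackness (lambda_i * g_i(x) = 0 for all i): OK

Verdict: the first failing condition is dual_feasibility -> dual.

dual


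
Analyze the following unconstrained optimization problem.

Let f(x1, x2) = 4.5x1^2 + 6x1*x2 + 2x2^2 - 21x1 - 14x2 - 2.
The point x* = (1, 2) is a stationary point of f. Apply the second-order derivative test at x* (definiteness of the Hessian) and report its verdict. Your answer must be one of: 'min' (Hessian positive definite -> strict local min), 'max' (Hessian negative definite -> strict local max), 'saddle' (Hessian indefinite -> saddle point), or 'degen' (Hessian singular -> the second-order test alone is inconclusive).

Compute the Hessian H = grad^2 f:
  H = [[9, 6], [6, 4]]
Verify stationarity: grad f(x*) = H x* + g = (0, 0).
Eigenvalues of H: 0, 13.
H has a zero eigenvalue (singular; positive semidefinite but not definite), so H is neither positive definite, negative definite, nor indefinite. The second-order test alone is inconclusive -> degen.
(Indeed, f is constant along the null direction of H through x*, so x* is not a strict local extremum.)

degen


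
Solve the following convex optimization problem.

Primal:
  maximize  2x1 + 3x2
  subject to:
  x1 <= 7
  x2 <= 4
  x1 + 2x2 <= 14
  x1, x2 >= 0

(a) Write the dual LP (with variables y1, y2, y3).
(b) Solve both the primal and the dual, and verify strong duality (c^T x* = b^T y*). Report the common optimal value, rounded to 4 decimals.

The standard primal-dual pair for 'max c^T x s.t. A x <= b, x >= 0' is:
  Dual:  min b^T y  s.t.  A^T y >= c,  y >= 0.

So the dual LP is:
  minimize  7y1 + 4y2 + 14y3
  subject to:
    y1 + y3 >= 2
    y2 + 2y3 >= 3
    y1, y2, y3 >= 0

Solving the primal: x* = (7, 3.5).
  primal value c^T x* = 24.5.
Solving the dual: y* = (0.5, 0, 1.5).
  dual value b^T y* = 24.5.
Strong duality: c^T x* = b^T y*. Confirmed.

24.5


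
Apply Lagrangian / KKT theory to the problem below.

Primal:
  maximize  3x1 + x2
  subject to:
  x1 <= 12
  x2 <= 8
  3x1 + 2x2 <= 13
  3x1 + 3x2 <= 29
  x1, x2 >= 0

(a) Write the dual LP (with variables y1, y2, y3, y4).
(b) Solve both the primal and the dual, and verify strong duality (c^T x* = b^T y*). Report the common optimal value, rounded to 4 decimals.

The standard primal-dual pair for 'max c^T x s.t. A x <= b, x >= 0' is:
  Dual:  min b^T y  s.t.  A^T y >= c,  y >= 0.

So the dual LP is:
  minimize  12y1 + 8y2 + 13y3 + 29y4
  subject to:
    y1 + 3y3 + 3y4 >= 3
    y2 + 2y3 + 3y4 >= 1
    y1, y2, y3, y4 >= 0

Solving the primal: x* = (4.3333, 0).
  primal value c^T x* = 13.
Solving the dual: y* = (0, 0, 1, 0).
  dual value b^T y* = 13.
Strong duality: c^T x* = b^T y*. Confirmed.

13


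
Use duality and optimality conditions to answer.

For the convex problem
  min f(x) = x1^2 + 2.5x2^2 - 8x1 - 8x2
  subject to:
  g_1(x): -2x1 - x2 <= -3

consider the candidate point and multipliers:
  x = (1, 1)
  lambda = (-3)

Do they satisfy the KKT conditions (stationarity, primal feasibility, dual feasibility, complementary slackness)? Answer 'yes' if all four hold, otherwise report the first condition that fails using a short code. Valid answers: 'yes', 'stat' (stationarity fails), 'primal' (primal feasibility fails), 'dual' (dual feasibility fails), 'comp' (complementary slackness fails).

Gradient of f: grad f(x) = Q x + c = (-6, -3)
Constraint values g_i(x) = a_i^T x - b_i:
  g_1((1, 1)) = 0
Stationarity residual: grad f(x) + sum_i lambda_i a_i = (0, 0)
  -> stationarity OK
Primal feasibility (all g_i <= 0): OK
Dual feasibility (all lambda_i >= 0): FAILS
Complementary slackness (lambda_i * g_i(x) = 0 for all i): OK

Verdict: the first failing condition is dual_feasibility -> dual.

dual


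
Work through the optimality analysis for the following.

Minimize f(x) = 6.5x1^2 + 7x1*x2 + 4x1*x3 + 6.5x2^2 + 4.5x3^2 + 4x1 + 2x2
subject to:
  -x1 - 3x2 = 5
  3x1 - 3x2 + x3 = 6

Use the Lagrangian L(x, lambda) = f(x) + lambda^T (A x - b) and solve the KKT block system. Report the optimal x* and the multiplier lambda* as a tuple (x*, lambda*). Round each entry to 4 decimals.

Form the Lagrangian:
  L(x, lambda) = (1/2) x^T Q x + c^T x + lambda^T (A x - b)
Stationarity (grad_x L = 0): Q x + c + A^T lambda = 0.
Primal feasibility: A x = b.

This gives the KKT block system:
  [ Q   A^T ] [ x     ]   [-c ]
  [ A    0  ] [ lambda ] = [ b ]

Solving the linear system:
  x*      = (0.2719, -1.7573, -0.0876)
  lambda* = (-6.0146, -0.2993)
  f(x*)   = 14.7208

x* = (0.2719, -1.7573, -0.0876), lambda* = (-6.0146, -0.2993)


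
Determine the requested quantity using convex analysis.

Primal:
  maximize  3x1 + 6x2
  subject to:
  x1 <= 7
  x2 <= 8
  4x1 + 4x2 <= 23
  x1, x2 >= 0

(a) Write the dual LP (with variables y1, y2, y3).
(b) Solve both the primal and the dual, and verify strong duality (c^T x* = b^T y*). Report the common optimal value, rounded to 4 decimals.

The standard primal-dual pair for 'max c^T x s.t. A x <= b, x >= 0' is:
  Dual:  min b^T y  s.t.  A^T y >= c,  y >= 0.

So the dual LP is:
  minimize  7y1 + 8y2 + 23y3
  subject to:
    y1 + 4y3 >= 3
    y2 + 4y3 >= 6
    y1, y2, y3 >= 0

Solving the primal: x* = (0, 5.75).
  primal value c^T x* = 34.5.
Solving the dual: y* = (0, 0, 1.5).
  dual value b^T y* = 34.5.
Strong duality: c^T x* = b^T y*. Confirmed.

34.5


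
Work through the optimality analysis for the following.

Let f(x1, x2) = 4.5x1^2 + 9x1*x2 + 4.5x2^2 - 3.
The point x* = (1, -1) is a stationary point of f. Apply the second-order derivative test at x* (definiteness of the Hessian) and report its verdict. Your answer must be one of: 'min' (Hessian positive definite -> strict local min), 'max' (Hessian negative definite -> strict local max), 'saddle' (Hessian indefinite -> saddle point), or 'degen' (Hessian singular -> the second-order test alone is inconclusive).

Compute the Hessian H = grad^2 f:
  H = [[9, 9], [9, 9]]
Verify stationarity: grad f(x*) = H x* + g = (0, 0).
Eigenvalues of H: 0, 18.
H has a zero eigenvalue (singular; positive semidefinite but not definite), so H is neither positive definite, negative definite, nor indefinite. The second-order test alone is inconclusive -> degen.
(Indeed, f is constant along the null direction of H through x*, so x* is not a strict local extremum.)

degen


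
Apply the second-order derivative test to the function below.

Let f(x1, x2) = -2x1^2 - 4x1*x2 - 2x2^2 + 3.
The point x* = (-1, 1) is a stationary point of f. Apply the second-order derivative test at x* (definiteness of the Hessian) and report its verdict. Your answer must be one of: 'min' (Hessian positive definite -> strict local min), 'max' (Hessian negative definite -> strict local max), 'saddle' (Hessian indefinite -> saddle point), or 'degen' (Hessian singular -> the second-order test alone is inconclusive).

Compute the Hessian H = grad^2 f:
  H = [[-4, -4], [-4, -4]]
Verify stationarity: grad f(x*) = H x* + g = (0, 0).
Eigenvalues of H: -8, 0.
H has a zero eigenvalue (singular; negative semidefinite but not definite), so H is neither positive definite, negative definite, nor indefinite. The second-order test alone is inconclusive -> degen.
(Indeed, f is constant along the null direction of H through x*, so x* is not a strict local extremum.)

degen


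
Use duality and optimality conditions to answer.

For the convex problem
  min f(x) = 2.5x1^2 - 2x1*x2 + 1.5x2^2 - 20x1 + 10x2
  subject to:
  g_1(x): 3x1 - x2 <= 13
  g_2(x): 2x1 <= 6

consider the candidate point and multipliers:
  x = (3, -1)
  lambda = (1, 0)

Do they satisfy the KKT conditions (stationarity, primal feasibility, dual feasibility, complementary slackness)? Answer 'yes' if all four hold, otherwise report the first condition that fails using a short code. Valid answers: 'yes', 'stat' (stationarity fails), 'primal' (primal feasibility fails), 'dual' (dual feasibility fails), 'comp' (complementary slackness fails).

Gradient of f: grad f(x) = Q x + c = (-3, 1)
Constraint values g_i(x) = a_i^T x - b_i:
  g_1((3, -1)) = -3
  g_2((3, -1)) = 0
Stationarity residual: grad f(x) + sum_i lambda_i a_i = (0, 0)
  -> stationarity OK
Primal feasibility (all g_i <= 0): OK
Dual feasibility (all lambda_i >= 0): OK
Complementary slackness (lambda_i * g_i(x) = 0 for all i): FAILS

Verdict: the first failing condition is complementary_slackness -> comp.

comp


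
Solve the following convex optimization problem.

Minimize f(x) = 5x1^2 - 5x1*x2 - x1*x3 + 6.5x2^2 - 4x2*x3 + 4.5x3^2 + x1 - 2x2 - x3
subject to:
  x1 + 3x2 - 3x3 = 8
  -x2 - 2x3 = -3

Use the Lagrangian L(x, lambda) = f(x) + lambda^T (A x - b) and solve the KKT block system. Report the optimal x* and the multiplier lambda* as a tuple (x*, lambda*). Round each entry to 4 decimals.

Form the Lagrangian:
  L(x, lambda) = (1/2) x^T Q x + c^T x + lambda^T (A x - b)
Stationarity (grad_x L = 0): Q x + c + A^T lambda = 0.
Primal feasibility: A x = b.

This gives the KKT block system:
  [ Q   A^T ] [ x     ]   [-c ]
  [ A    0  ] [ lambda ] = [ b ]

Solving the linear system:
  x*      = (1.6768, 2.4051, 0.2974)
  lambda* = (-5.4452, 3.3575)
  f(x*)   = 25.1015

x* = (1.6768, 2.4051, 0.2974), lambda* = (-5.4452, 3.3575)


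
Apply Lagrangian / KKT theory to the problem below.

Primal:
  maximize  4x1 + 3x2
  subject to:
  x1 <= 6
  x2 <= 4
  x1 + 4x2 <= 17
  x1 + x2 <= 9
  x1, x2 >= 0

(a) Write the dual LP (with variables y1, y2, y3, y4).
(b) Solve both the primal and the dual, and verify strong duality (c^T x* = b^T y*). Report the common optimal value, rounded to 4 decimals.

The standard primal-dual pair for 'max c^T x s.t. A x <= b, x >= 0' is:
  Dual:  min b^T y  s.t.  A^T y >= c,  y >= 0.

So the dual LP is:
  minimize  6y1 + 4y2 + 17y3 + 9y4
  subject to:
    y1 + y3 + y4 >= 4
    y2 + 4y3 + y4 >= 3
    y1, y2, y3, y4 >= 0

Solving the primal: x* = (6, 2.75).
  primal value c^T x* = 32.25.
Solving the dual: y* = (3.25, 0, 0.75, 0).
  dual value b^T y* = 32.25.
Strong duality: c^T x* = b^T y*. Confirmed.

32.25


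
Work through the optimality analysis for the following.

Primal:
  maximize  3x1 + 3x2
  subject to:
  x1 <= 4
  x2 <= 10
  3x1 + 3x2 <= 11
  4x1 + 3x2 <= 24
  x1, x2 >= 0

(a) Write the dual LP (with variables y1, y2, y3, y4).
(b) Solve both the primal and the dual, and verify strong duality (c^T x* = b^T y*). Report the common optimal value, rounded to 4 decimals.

The standard primal-dual pair for 'max c^T x s.t. A x <= b, x >= 0' is:
  Dual:  min b^T y  s.t.  A^T y >= c,  y >= 0.

So the dual LP is:
  minimize  4y1 + 10y2 + 11y3 + 24y4
  subject to:
    y1 + 3y3 + 4y4 >= 3
    y2 + 3y3 + 3y4 >= 3
    y1, y2, y3, y4 >= 0

Solving the primal: x* = (3.6667, 0).
  primal value c^T x* = 11.
Solving the dual: y* = (0, 0, 1, 0).
  dual value b^T y* = 11.
Strong duality: c^T x* = b^T y*. Confirmed.

11


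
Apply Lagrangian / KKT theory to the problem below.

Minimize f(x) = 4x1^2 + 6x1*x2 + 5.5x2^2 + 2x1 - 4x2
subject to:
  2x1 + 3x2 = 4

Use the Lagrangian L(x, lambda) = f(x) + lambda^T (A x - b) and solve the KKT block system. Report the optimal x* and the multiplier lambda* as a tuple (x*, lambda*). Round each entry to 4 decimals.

Form the Lagrangian:
  L(x, lambda) = (1/2) x^T Q x + c^T x + lambda^T (A x - b)
Stationarity (grad_x L = 0): Q x + c + A^T lambda = 0.
Primal feasibility: A x = b.

This gives the KKT block system:
  [ Q   A^T ] [ x     ]   [-c ]
  [ A    0  ] [ lambda ] = [ b ]

Solving the linear system:
  x*      = (-0.5909, 1.7273)
  lambda* = (-3.8182)
  f(x*)   = 3.5909

x* = (-0.5909, 1.7273), lambda* = (-3.8182)


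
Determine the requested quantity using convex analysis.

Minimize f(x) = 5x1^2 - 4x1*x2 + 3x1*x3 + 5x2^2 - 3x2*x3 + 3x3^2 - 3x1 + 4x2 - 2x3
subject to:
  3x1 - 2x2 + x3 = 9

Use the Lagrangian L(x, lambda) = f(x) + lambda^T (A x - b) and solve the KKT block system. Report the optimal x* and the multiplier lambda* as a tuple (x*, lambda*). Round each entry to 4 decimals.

Form the Lagrangian:
  L(x, lambda) = (1/2) x^T Q x + c^T x + lambda^T (A x - b)
Stationarity (grad_x L = 0): Q x + c + A^T lambda = 0.
Primal feasibility: A x = b.

This gives the KKT block system:
  [ Q   A^T ] [ x     ]   [-c ]
  [ A    0  ] [ lambda ] = [ b ]

Solving the linear system:
  x*      = (2.2713, -1.1008, -0.0155)
  lambda* = (-8.0233)
  f(x*)   = 30.5116

x* = (2.2713, -1.1008, -0.0155), lambda* = (-8.0233)


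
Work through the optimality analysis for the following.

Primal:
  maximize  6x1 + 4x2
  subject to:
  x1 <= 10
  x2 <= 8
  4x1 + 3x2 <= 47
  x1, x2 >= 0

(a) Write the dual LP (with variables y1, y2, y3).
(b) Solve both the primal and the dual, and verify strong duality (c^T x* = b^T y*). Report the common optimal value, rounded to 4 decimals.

The standard primal-dual pair for 'max c^T x s.t. A x <= b, x >= 0' is:
  Dual:  min b^T y  s.t.  A^T y >= c,  y >= 0.

So the dual LP is:
  minimize  10y1 + 8y2 + 47y3
  subject to:
    y1 + 4y3 >= 6
    y2 + 3y3 >= 4
    y1, y2, y3 >= 0

Solving the primal: x* = (10, 2.3333).
  primal value c^T x* = 69.3333.
Solving the dual: y* = (0.6667, 0, 1.3333).
  dual value b^T y* = 69.3333.
Strong duality: c^T x* = b^T y*. Confirmed.

69.3333


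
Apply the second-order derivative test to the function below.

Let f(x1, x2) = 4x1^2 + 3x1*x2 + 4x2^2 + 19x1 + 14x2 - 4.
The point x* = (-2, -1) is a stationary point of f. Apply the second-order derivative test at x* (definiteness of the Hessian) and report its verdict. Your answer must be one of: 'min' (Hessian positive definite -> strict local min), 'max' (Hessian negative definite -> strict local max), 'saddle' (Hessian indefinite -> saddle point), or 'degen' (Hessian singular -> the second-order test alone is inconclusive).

Compute the Hessian H = grad^2 f:
  H = [[8, 3], [3, 8]]
Verify stationarity: grad f(x*) = H x* + g = (0, 0).
Eigenvalues of H: 5, 11.
Both eigenvalues > 0, so H is positive definite -> x* is a strict local min.

min


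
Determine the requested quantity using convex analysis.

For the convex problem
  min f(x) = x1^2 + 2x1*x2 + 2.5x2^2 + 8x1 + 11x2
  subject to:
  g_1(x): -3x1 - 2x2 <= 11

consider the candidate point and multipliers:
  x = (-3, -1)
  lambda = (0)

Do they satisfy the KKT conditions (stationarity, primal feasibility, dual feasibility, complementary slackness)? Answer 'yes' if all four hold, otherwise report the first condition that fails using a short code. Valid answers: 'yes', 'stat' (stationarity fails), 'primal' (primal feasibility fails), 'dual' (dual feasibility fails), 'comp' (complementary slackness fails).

Gradient of f: grad f(x) = Q x + c = (0, 0)
Constraint values g_i(x) = a_i^T x - b_i:
  g_1((-3, -1)) = 0
Stationarity residual: grad f(x) + sum_i lambda_i a_i = (0, 0)
  -> stationarity OK
Primal feasibility (all g_i <= 0): OK
Dual feasibility (all lambda_i >= 0): OK
Complementary slackness (lambda_i * g_i(x) = 0 for all i): OK

Verdict: yes, KKT holds.

yes


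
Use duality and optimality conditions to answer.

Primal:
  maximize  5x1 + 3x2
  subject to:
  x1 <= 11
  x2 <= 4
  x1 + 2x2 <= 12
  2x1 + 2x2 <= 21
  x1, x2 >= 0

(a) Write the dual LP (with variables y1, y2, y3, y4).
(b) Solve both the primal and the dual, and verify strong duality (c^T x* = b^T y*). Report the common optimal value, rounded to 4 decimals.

The standard primal-dual pair for 'max c^T x s.t. A x <= b, x >= 0' is:
  Dual:  min b^T y  s.t.  A^T y >= c,  y >= 0.

So the dual LP is:
  minimize  11y1 + 4y2 + 12y3 + 21y4
  subject to:
    y1 + y3 + 2y4 >= 5
    y2 + 2y3 + 2y4 >= 3
    y1, y2, y3, y4 >= 0

Solving the primal: x* = (10.5, 0).
  primal value c^T x* = 52.5.
Solving the dual: y* = (0, 0, 0, 2.5).
  dual value b^T y* = 52.5.
Strong duality: c^T x* = b^T y*. Confirmed.

52.5


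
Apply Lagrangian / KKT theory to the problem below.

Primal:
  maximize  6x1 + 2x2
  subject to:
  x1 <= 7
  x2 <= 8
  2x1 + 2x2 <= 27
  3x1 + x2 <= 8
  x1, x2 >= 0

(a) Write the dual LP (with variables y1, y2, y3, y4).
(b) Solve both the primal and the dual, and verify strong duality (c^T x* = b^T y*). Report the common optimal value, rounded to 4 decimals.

The standard primal-dual pair for 'max c^T x s.t. A x <= b, x >= 0' is:
  Dual:  min b^T y  s.t.  A^T y >= c,  y >= 0.

So the dual LP is:
  minimize  7y1 + 8y2 + 27y3 + 8y4
  subject to:
    y1 + 2y3 + 3y4 >= 6
    y2 + 2y3 + y4 >= 2
    y1, y2, y3, y4 >= 0

Solving the primal: x* = (2.6667, 0).
  primal value c^T x* = 16.
Solving the dual: y* = (0, 0, 0, 2).
  dual value b^T y* = 16.
Strong duality: c^T x* = b^T y*. Confirmed.

16


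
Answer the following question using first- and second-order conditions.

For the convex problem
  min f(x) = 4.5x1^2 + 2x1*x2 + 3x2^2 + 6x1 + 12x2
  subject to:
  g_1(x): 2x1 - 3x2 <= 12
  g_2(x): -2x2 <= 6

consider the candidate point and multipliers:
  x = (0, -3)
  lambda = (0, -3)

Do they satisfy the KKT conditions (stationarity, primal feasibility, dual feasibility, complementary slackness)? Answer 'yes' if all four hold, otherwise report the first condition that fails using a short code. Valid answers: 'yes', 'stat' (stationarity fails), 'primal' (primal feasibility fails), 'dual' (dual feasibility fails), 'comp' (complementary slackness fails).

Gradient of f: grad f(x) = Q x + c = (0, -6)
Constraint values g_i(x) = a_i^T x - b_i:
  g_1((0, -3)) = -3
  g_2((0, -3)) = 0
Stationarity residual: grad f(x) + sum_i lambda_i a_i = (0, 0)
  -> stationarity OK
Primal feasibility (all g_i <= 0): OK
Dual feasibility (all lambda_i >= 0): FAILS
Complementary slackness (lambda_i * g_i(x) = 0 for all i): OK

Verdict: the first failing condition is dual_feasibility -> dual.

dual


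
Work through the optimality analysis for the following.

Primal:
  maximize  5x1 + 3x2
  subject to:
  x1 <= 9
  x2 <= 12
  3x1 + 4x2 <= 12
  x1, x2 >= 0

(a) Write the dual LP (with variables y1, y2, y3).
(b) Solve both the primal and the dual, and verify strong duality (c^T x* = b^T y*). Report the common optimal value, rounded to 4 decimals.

The standard primal-dual pair for 'max c^T x s.t. A x <= b, x >= 0' is:
  Dual:  min b^T y  s.t.  A^T y >= c,  y >= 0.

So the dual LP is:
  minimize  9y1 + 12y2 + 12y3
  subject to:
    y1 + 3y3 >= 5
    y2 + 4y3 >= 3
    y1, y2, y3 >= 0

Solving the primal: x* = (4, 0).
  primal value c^T x* = 20.
Solving the dual: y* = (0, 0, 1.6667).
  dual value b^T y* = 20.
Strong duality: c^T x* = b^T y*. Confirmed.

20


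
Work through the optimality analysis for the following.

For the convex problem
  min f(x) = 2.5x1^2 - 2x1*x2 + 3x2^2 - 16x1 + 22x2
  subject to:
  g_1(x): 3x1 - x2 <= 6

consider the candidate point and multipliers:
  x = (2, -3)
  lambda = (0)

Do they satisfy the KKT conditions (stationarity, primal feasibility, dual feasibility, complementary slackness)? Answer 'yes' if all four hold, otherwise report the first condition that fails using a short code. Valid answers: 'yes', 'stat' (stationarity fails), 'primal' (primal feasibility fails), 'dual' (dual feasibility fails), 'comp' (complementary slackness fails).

Gradient of f: grad f(x) = Q x + c = (0, 0)
Constraint values g_i(x) = a_i^T x - b_i:
  g_1((2, -3)) = 3
Stationarity residual: grad f(x) + sum_i lambda_i a_i = (0, 0)
  -> stationarity OK
Primal feasibility (all g_i <= 0): FAILS
Dual feasibility (all lambda_i >= 0): OK
Complementary slackness (lambda_i * g_i(x) = 0 for all i): OK

Verdict: the first failing condition is primal_feasibility -> primal.

primal


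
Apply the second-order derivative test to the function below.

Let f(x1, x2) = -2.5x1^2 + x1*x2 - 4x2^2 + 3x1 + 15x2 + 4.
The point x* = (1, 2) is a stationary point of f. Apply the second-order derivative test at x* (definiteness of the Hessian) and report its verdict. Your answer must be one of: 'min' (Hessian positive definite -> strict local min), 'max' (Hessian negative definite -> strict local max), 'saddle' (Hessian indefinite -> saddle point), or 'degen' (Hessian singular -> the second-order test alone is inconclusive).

Compute the Hessian H = grad^2 f:
  H = [[-5, 1], [1, -8]]
Verify stationarity: grad f(x*) = H x* + g = (0, 0).
Eigenvalues of H: -8.3028, -4.6972.
Both eigenvalues < 0, so H is negative definite -> x* is a strict local max.

max


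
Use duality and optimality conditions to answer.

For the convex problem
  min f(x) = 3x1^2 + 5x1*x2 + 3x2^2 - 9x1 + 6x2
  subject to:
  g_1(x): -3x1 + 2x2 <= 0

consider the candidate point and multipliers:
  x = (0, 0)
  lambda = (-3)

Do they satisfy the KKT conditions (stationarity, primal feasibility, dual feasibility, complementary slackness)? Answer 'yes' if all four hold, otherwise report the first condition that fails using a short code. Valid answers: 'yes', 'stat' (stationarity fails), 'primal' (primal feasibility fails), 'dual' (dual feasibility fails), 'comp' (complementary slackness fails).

Gradient of f: grad f(x) = Q x + c = (-9, 6)
Constraint values g_i(x) = a_i^T x - b_i:
  g_1((0, 0)) = 0
Stationarity residual: grad f(x) + sum_i lambda_i a_i = (0, 0)
  -> stationarity OK
Primal feasibility (all g_i <= 0): OK
Dual feasibility (all lambda_i >= 0): FAILS
Complementary slackness (lambda_i * g_i(x) = 0 for all i): OK

Verdict: the first failing condition is dual_feasibility -> dual.

dual


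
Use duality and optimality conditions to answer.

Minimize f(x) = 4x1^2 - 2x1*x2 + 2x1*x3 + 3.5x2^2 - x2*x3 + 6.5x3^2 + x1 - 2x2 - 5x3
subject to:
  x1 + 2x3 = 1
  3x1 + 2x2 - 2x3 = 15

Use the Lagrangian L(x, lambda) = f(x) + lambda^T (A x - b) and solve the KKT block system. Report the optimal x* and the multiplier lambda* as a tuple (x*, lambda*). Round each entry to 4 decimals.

Form the Lagrangian:
  L(x, lambda) = (1/2) x^T Q x + c^T x + lambda^T (A x - b)
Stationarity (grad_x L = 0): Q x + c + A^T lambda = 0.
Primal feasibility: A x = b.

This gives the KKT block system:
  [ Q   A^T ] [ x     ]   [-c ]
  [ A    0  ] [ lambda ] = [ b ]

Solving the linear system:
  x*      = (2.7225, 2.5549, -0.8613)
  lambda* = (1.0029, -5.6503)
  f(x*)   = 42.8353

x* = (2.7225, 2.5549, -0.8613), lambda* = (1.0029, -5.6503)


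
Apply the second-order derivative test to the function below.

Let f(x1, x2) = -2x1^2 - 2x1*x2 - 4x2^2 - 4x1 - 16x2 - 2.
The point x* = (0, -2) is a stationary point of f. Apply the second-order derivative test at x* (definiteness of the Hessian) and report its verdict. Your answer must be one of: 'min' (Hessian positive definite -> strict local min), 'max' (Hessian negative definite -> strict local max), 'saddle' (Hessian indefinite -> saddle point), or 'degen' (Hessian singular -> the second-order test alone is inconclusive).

Compute the Hessian H = grad^2 f:
  H = [[-4, -2], [-2, -8]]
Verify stationarity: grad f(x*) = H x* + g = (0, 0).
Eigenvalues of H: -8.8284, -3.1716.
Both eigenvalues < 0, so H is negative definite -> x* is a strict local max.

max


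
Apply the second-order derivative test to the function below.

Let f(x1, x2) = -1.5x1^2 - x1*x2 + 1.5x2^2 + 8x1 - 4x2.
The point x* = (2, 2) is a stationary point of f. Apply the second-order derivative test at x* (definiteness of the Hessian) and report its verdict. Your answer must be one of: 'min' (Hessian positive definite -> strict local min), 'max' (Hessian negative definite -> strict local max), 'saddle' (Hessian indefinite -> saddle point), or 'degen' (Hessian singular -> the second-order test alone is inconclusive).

Compute the Hessian H = grad^2 f:
  H = [[-3, -1], [-1, 3]]
Verify stationarity: grad f(x*) = H x* + g = (0, 0).
Eigenvalues of H: -3.1623, 3.1623.
Eigenvalues have mixed signs, so H is indefinite -> x* is a saddle point.

saddle


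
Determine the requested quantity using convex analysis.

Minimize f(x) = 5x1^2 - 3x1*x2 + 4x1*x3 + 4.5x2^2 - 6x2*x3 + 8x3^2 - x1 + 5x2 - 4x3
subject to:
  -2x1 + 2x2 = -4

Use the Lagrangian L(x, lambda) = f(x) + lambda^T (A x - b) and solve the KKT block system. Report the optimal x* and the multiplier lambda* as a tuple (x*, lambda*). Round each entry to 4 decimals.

Form the Lagrangian:
  L(x, lambda) = (1/2) x^T Q x + c^T x + lambda^T (A x - b)
Stationarity (grad_x L = 0): Q x + c + A^T lambda = 0.
Primal feasibility: A x = b.

This gives the KKT block system:
  [ Q   A^T ] [ x     ]   [-c ]
  [ A    0  ] [ lambda ] = [ b ]

Solving the linear system:
  x*      = (0.549, -1.451, -0.4314)
  lambda* = (3.5588)
  f(x*)   = 4.0784

x* = (0.549, -1.451, -0.4314), lambda* = (3.5588)


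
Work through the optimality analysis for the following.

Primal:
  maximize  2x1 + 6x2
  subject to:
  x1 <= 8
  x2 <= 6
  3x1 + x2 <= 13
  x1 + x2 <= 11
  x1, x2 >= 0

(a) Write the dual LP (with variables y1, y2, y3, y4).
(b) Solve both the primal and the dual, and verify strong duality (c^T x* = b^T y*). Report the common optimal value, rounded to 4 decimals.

The standard primal-dual pair for 'max c^T x s.t. A x <= b, x >= 0' is:
  Dual:  min b^T y  s.t.  A^T y >= c,  y >= 0.

So the dual LP is:
  minimize  8y1 + 6y2 + 13y3 + 11y4
  subject to:
    y1 + 3y3 + y4 >= 2
    y2 + y3 + y4 >= 6
    y1, y2, y3, y4 >= 0

Solving the primal: x* = (2.3333, 6).
  primal value c^T x* = 40.6667.
Solving the dual: y* = (0, 5.3333, 0.6667, 0).
  dual value b^T y* = 40.6667.
Strong duality: c^T x* = b^T y*. Confirmed.

40.6667
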